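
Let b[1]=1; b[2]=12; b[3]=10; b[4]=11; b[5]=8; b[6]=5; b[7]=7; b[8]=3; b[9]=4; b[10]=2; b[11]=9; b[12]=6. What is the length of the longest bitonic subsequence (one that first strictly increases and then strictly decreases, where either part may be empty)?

inc[i] = longest strictly increasing subsequence ending at i; dec[i] = longest strictly decreasing subsequence starting at i:
i:      1  2  3  4  5  6  7  8  9 10 11 12
b[i]:   1 12 10 11  8  5  7  3  4  2  9  6
inc:    1  2  2  3  2  2  3  2  3  2  4  4
dec:    1  6  5  5  4  3  3  2  2  1  2  1
Best peak at i=2 (value 12): inc=2, dec=6, length 2+6−1 = 7.

7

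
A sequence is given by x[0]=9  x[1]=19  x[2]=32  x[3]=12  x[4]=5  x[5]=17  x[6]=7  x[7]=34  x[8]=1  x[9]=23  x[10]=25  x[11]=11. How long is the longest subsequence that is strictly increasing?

Track the smallest tail for each achievable length (strict):
9 → extends → [9]
19 → extends → [9, 19]
32 → extends → [9, 19, 32]
12 → replaces 19 → [9, 12, 32]
5 → replaces 9 → [5, 12, 32]
17 → replaces 32 → [5, 12, 17]
7 → replaces 12 → [5, 7, 17]
34 → extends → [5, 7, 17, 34]
1 → replaces 5 → [1, 7, 17, 34]
23 → replaces 34 → [1, 7, 17, 23]
25 → extends → [1, 7, 17, 23, 25]
11 → replaces 17 → [1, 7, 11, 23, 25]
Five tails, so the longest strictly increasing subsequence has length 5 (e.g. 9, 12, 17, 23, 25).

5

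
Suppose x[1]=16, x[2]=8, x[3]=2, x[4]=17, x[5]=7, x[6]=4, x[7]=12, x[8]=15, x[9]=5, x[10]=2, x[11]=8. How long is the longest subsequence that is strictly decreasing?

Let dp[i] be the longest strictly decreasing subsequence ending at i:
i:      1  2  3  4  5  6  7  8  9 10 11
x[i]:  16  8  2 17  7  4 12 15  5  2  8
dp:     1  2  3  1  3  4  2  2  4  5  3
Maximum is 5.

5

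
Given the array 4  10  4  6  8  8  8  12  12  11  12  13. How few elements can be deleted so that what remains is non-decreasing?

2

Fewest deletions = n − (longest non-decreasing subsequence).
Patience tails:
4 → extends → [4]
10 → extends → [4, 10]
4 → replaces 10 → [4, 4]
6 → extends → [4, 4, 6]
8 → extends → [4, 4, 6, 8]
8 → extends → [4, 4, 6, 8, 8]
8 → extends → [4, 4, 6, 8, 8, 8]
12 → extends → [4, 4, 6, 8, 8, 8, 12]
12 → extends → [4, 4, 6, 8, 8, 8, 12, 12]
11 → replaces 12 → [4, 4, 6, 8, 8, 8, 11, 12]
12 → extends → [4, 4, 6, 8, 8, 8, 11, 12, 12]
13 → extends → [4, 4, 6, 8, 8, 8, 11, 12, 12, 13]
Longest non-decreasing subsequence has length 10, so deletions = 12 − 10 = 2.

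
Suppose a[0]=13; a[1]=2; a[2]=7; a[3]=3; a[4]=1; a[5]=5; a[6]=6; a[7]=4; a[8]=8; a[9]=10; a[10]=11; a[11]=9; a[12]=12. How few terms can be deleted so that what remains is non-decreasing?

Fewest deletions = n − (longest non-decreasing subsequence).
Patience tails:
13 → extends → [13]
2 → replaces 13 → [2]
7 → extends → [2, 7]
3 → replaces 7 → [2, 3]
1 → replaces 2 → [1, 3]
5 → extends → [1, 3, 5]
6 → extends → [1, 3, 5, 6]
4 → replaces 5 → [1, 3, 4, 6]
8 → extends → [1, 3, 4, 6, 8]
10 → extends → [1, 3, 4, 6, 8, 10]
11 → extends → [1, 3, 4, 6, 8, 10, 11]
9 → replaces 10 → [1, 3, 4, 6, 8, 9, 11]
12 → extends → [1, 3, 4, 6, 8, 9, 11, 12]
Longest non-decreasing subsequence has length 8, so deletions = 13 − 8 = 5.

5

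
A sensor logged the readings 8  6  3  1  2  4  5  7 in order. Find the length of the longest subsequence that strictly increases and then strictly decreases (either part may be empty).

5

inc[i] = longest strictly increasing subsequence ending at i; dec[i] = longest strictly decreasing subsequence starting at i:
i:     1 2 3 4 5 6 7 8
a[i]:  8 6 3 1 2 4 5 7
inc:   1 1 1 1 2 3 4 5
dec:   4 3 2 1 1 1 1 1
Best peak at i=8 (value 7): inc=5, dec=1, length 5+1−1 = 5.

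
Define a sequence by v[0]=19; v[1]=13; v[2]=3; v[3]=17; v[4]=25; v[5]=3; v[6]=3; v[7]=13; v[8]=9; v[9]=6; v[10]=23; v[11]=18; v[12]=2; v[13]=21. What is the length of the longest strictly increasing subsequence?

Track the smallest tail for each achievable length (strict):
19 → extends → [19]
13 → replaces 19 → [13]
3 → replaces 13 → [3]
17 → extends → [3, 17]
25 → extends → [3, 17, 25]
3 → already a tail → [3, 17, 25]
3 → already a tail → [3, 17, 25]
13 → replaces 17 → [3, 13, 25]
9 → replaces 13 → [3, 9, 25]
6 → replaces 9 → [3, 6, 25]
23 → replaces 25 → [3, 6, 23]
18 → replaces 23 → [3, 6, 18]
2 → replaces 3 → [2, 6, 18]
21 → extends → [2, 6, 18, 21]
Four tails, so the longest strictly increasing subsequence has length 4 (e.g. 13, 17, 18, 21).

4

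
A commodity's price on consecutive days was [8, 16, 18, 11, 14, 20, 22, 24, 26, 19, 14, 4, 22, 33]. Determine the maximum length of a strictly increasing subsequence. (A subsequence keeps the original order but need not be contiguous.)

8

Track the smallest tail for each achievable length (strict):
8 → extends → [8]
16 → extends → [8, 16]
18 → extends → [8, 16, 18]
11 → replaces 16 → [8, 11, 18]
14 → replaces 18 → [8, 11, 14]
20 → extends → [8, 11, 14, 20]
22 → extends → [8, 11, 14, 20, 22]
24 → extends → [8, 11, 14, 20, 22, 24]
26 → extends → [8, 11, 14, 20, 22, 24, 26]
19 → replaces 20 → [8, 11, 14, 19, 22, 24, 26]
14 → already a tail → [8, 11, 14, 19, 22, 24, 26]
4 → replaces 8 → [4, 11, 14, 19, 22, 24, 26]
22 → already a tail → [4, 11, 14, 19, 22, 24, 26]
33 → extends → [4, 11, 14, 19, 22, 24, 26, 33]
Eight tails, so the longest strictly increasing subsequence has length 8 (e.g. 8, 16, 18, 20, 22, 24, 26, 33).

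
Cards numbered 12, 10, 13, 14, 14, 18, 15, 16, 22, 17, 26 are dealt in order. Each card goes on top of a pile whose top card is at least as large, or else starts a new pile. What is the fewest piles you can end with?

7

Place each on the leftmost legal pile:
12 → new pile 1 (tops now [12])
10 → pile 1 (tops now [10])
13 → new pile 2 (tops now [10, 13])
14 → new pile 3 (tops now [10, 13, 14])
14 → pile 3 (tops now [10, 13, 14])
18 → new pile 4 (tops now [10, 13, 14, 18])
15 → pile 4 (tops now [10, 13, 14, 15])
16 → new pile 5 (tops now [10, 13, 14, 15, 16])
22 → new pile 6 (tops now [10, 13, 14, 15, 16, 22])
17 → pile 6 (tops now [10, 13, 14, 15, 16, 17])
26 → new pile 7 (tops now [10, 13, 14, 15, 16, 17, 26])
Seven piles.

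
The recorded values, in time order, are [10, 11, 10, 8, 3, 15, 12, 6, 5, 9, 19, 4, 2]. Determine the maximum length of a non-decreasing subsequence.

Track the smallest tail for each achievable length (allowing ties):
10 → extends → [10]
11 → extends → [10, 11]
10 → replaces 11 → [10, 10]
8 → replaces 10 → [8, 10]
3 → replaces 8 → [3, 10]
15 → extends → [3, 10, 15]
12 → replaces 15 → [3, 10, 12]
6 → replaces 10 → [3, 6, 12]
5 → replaces 6 → [3, 5, 12]
9 → replaces 12 → [3, 5, 9]
19 → extends → [3, 5, 9, 19]
4 → replaces 5 → [3, 4, 9, 19]
2 → replaces 3 → [2, 4, 9, 19]
Four tails, so the longest non-decreasing subsequence has length 4 (e.g. 10, 11, 15, 19).

4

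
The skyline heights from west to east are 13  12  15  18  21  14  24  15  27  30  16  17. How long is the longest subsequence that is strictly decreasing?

2

Negate each value so 'decreasing' becomes 'increasing', then run patience tails on the negated sequence:
-13 → extends → [-13]
-12 → extends → [-13, -12]
-15 → replaces -13 → [-15, -12]
-18 → replaces -15 → [-18, -12]
-21 → replaces -18 → [-21, -12]
-14 → replaces -12 → [-21, -14]
-24 → replaces -21 → [-24, -14]
-15 → replaces -14 → [-24, -15]
-27 → replaces -24 → [-27, -15]
-30 → replaces -27 → [-30, -15]
-16 → replaces -15 → [-30, -16]
-17 → replaces -16 → [-30, -17]
Two tails, so the longest strictly decreasing subsequence of the original has length 2.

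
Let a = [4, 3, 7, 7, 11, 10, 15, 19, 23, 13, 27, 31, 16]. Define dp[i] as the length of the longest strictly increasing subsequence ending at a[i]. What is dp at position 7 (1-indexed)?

4

dp[i] = 1 + max{dp[j] : j<i, a[j]<a[i]} (or 1 if no such j):
i:      1  2  3  4  5  6  7  8  9 10 11 12 13
a[i]:   4  3  7  7 11 10 15 19 23 13 27 31 16
dp:     1  1  2  2  3  3  4  5  6  4  7  8  5
At index 7 the value is 4.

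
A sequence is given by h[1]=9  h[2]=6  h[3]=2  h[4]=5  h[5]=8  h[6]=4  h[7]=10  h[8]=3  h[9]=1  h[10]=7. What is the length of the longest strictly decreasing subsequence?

6

Let dp[i] be the longest strictly decreasing subsequence ending at i:
i:      1  2  3  4  5  6  7  8  9 10
h[i]:   9  6  2  5  8  4 10  3  1  7
dp:     1  2  3  3  2  4  1  5  6  3
Maximum is 6.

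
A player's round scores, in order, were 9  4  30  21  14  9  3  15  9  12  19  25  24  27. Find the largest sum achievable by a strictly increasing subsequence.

109

Let S[i] be the best sum of a strictly increasing subsequence ending at i:
i:       1   2   3   4   5   6   7   8   9  10  11  12  13  14
a[i]:    9   4  30  21  14   9   3  15   9  12  19  25  24  27
S:       9   4  39  30  23  13   3  38  13  25  57  82  81 109
Maximum is 109 (e.g. 9 + 14 + 15 + 19 + 25 + 27).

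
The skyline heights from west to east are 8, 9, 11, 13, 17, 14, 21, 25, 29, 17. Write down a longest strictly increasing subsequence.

Patience tails give the LIS length; then backtrack through the dp parents:
8 → extends → [8]
9 → extends → [8, 9]
11 → extends → [8, 9, 11]
13 → extends → [8, 9, 11, 13]
17 → extends → [8, 9, 11, 13, 17]
14 → replaces 17 → [8, 9, 11, 13, 14]
21 → extends → [8, 9, 11, 13, 14, 21]
25 → extends → [8, 9, 11, 13, 14, 21, 25]
29 → extends → [8, 9, 11, 13, 14, 21, 25, 29]
17 → replaces 21 → [8, 9, 11, 13, 14, 17, 25, 29]
Length 8; one witness is 8, 9, 11, 13, 17, 21, 25, 29.

8, 9, 11, 13, 17, 21, 25, 29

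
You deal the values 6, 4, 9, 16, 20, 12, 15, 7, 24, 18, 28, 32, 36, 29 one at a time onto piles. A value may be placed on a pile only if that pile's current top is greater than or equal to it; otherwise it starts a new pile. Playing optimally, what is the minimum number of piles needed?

8

The minimum number of non-increasing subsequences covering a sequence equals the length of its longest strictly increasing subsequence.
LIS length is 8 (e.g. 6, 9, 16, 20, 24, 28, 32, 36), so 8 piles are needed.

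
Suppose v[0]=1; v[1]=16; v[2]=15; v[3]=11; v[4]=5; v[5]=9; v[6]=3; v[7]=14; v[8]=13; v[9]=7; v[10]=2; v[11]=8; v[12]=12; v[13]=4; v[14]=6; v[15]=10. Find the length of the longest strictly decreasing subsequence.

6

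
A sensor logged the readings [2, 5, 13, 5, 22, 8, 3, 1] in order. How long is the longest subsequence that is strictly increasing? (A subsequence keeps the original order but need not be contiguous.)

Track the smallest tail for each achievable length (strict):
2 → extends → [2]
5 → extends → [2, 5]
13 → extends → [2, 5, 13]
5 → already a tail → [2, 5, 13]
22 → extends → [2, 5, 13, 22]
8 → replaces 13 → [2, 5, 8, 22]
3 → replaces 5 → [2, 3, 8, 22]
1 → replaces 2 → [1, 3, 8, 22]
Four tails, so the longest strictly increasing subsequence has length 4 (e.g. 2, 5, 13, 22).

4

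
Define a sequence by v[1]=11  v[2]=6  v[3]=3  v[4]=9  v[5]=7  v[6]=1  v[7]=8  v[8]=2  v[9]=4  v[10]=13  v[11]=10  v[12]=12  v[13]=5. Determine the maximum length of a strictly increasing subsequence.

5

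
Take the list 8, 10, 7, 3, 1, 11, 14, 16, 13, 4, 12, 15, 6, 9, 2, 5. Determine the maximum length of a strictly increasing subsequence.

Let dp[i] be the length of the longest such subsequence ending at index i:
i:      1  2  3  4  5  6  7  8  9 10 11 12 13 14 15 16
a[i]:   8 10  7  3  1 11 14 16 13  4 12 15  6  9  2  5
dp:     1  2  1  1  1  3  4  5  4  2  4  5  3  4  2  3
Maximum dp value is 5.

5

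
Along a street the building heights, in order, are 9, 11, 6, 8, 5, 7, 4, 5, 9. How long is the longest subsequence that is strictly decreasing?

Let dp[i] be the longest strictly decreasing subsequence ending at i:
i:      1  2  3  4  5  6  7  8  9
a[i]:   9 11  6  8  5  7  4  5  9
dp:     1  1  2  2  3  3  4  4  2
Maximum is 4.

4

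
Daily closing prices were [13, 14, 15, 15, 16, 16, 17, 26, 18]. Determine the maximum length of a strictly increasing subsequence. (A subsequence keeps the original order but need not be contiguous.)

Let dp[i] be the length of the longest such subsequence ending at index i:
i:      1  2  3  4  5  6  7  8  9
a[i]:  13 14 15 15 16 16 17 26 18
dp:     1  2  3  3  4  4  5  6  6
Maximum dp value is 6.

6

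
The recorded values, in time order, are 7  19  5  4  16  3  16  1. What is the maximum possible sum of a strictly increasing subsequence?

26

Let S[i] be the best sum of a strictly increasing subsequence ending at i:
i:      1  2  3  4  5  6  7  8
a[i]:   7 19  5  4 16  3 16  1
S:      7 26  5  4 23  3 23  1
Maximum is 26 (e.g. 7 + 19).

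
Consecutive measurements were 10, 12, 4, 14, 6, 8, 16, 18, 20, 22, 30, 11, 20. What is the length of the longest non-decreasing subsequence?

Track the smallest tail for each achievable length (allowing ties):
10 → extends → [10]
12 → extends → [10, 12]
4 → replaces 10 → [4, 12]
14 → extends → [4, 12, 14]
6 → replaces 12 → [4, 6, 14]
8 → replaces 14 → [4, 6, 8]
16 → extends → [4, 6, 8, 16]
18 → extends → [4, 6, 8, 16, 18]
20 → extends → [4, 6, 8, 16, 18, 20]
22 → extends → [4, 6, 8, 16, 18, 20, 22]
30 → extends → [4, 6, 8, 16, 18, 20, 22, 30]
11 → replaces 16 → [4, 6, 8, 11, 18, 20, 22, 30]
20 → replaces 22 → [4, 6, 8, 11, 18, 20, 20, 30]
Eight tails, so the longest non-decreasing subsequence has length 8 (e.g. 10, 12, 14, 16, 18, 20, 22, 30).

8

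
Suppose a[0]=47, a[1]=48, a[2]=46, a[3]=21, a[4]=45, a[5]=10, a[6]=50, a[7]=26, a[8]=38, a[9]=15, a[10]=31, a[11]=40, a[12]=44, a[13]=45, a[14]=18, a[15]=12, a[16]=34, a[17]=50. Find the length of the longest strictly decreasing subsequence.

Let dp[i] be the longest strictly decreasing subsequence ending at i:
i:      0  1  2  3  4  5  6  7  8  9 10 11 12 13 14 15 16 17
a[i]:  47 48 46 21 45 10 50 26 38 15 31 40 44 45 18 12 34 50
dp:     1  1  2  3  3  4  1  4  4  5  5  4  4  3  6  7  5  1
Maximum is 7.

7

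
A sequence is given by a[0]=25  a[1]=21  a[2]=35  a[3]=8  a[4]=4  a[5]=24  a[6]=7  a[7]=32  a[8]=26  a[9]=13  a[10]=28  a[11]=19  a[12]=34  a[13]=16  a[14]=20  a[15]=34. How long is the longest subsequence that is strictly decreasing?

Negate each value so 'decreasing' becomes 'increasing', then run patience tails on the negated sequence:
-25 → extends → [-25]
-21 → extends → [-25, -21]
-35 → replaces -25 → [-35, -21]
-8 → extends → [-35, -21, -8]
-4 → extends → [-35, -21, -8, -4]
-24 → replaces -21 → [-35, -24, -8, -4]
-7 → replaces -4 → [-35, -24, -8, -7]
-32 → replaces -24 → [-35, -32, -8, -7]
-26 → replaces -8 → [-35, -32, -26, -7]
-13 → replaces -7 → [-35, -32, -26, -13]
-28 → replaces -26 → [-35, -32, -28, -13]
-19 → replaces -13 → [-35, -32, -28, -19]
-34 → replaces -32 → [-35, -34, -28, -19]
-16 → extends → [-35, -34, -28, -19, -16]
-20 → replaces -19 → [-35, -34, -28, -20, -16]
-34 → already a tail → [-35, -34, -28, -20, -16]
Five tails, so the longest strictly decreasing subsequence of the original has length 5.

5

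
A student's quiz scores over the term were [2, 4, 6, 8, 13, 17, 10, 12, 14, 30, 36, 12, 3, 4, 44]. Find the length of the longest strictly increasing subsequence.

10

Track the smallest tail for each achievable length (strict):
2 → extends → [2]
4 → extends → [2, 4]
6 → extends → [2, 4, 6]
8 → extends → [2, 4, 6, 8]
13 → extends → [2, 4, 6, 8, 13]
17 → extends → [2, 4, 6, 8, 13, 17]
10 → replaces 13 → [2, 4, 6, 8, 10, 17]
12 → replaces 17 → [2, 4, 6, 8, 10, 12]
14 → extends → [2, 4, 6, 8, 10, 12, 14]
30 → extends → [2, 4, 6, 8, 10, 12, 14, 30]
36 → extends → [2, 4, 6, 8, 10, 12, 14, 30, 36]
12 → already a tail → [2, 4, 6, 8, 10, 12, 14, 30, 36]
3 → replaces 4 → [2, 3, 6, 8, 10, 12, 14, 30, 36]
4 → replaces 6 → [2, 3, 4, 8, 10, 12, 14, 30, 36]
44 → extends → [2, 3, 4, 8, 10, 12, 14, 30, 36, 44]
Ten tails, so the longest strictly increasing subsequence has length 10 (e.g. 2, 4, 6, 8, 10, 12, 14, 30, 36, 44).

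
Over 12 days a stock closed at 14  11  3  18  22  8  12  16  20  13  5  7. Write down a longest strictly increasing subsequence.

Patience tails give the LIS length; then backtrack through the dp parents:
14 → extends → [14]
11 → replaces 14 → [11]
3 → replaces 11 → [3]
18 → extends → [3, 18]
22 → extends → [3, 18, 22]
8 → replaces 18 → [3, 8, 22]
12 → replaces 22 → [3, 8, 12]
16 → extends → [3, 8, 12, 16]
20 → extends → [3, 8, 12, 16, 20]
13 → replaces 16 → [3, 8, 12, 13, 20]
5 → replaces 8 → [3, 5, 12, 13, 20]
7 → replaces 12 → [3, 5, 7, 13, 20]
Length 5; one witness is 3, 8, 12, 16, 20.

3, 8, 12, 16, 20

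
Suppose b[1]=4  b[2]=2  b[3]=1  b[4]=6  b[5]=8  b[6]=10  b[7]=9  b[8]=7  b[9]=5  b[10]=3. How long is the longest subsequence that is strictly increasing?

Track the smallest tail for each achievable length (strict):
4 → extends → [4]
2 → replaces 4 → [2]
1 → replaces 2 → [1]
6 → extends → [1, 6]
8 → extends → [1, 6, 8]
10 → extends → [1, 6, 8, 10]
9 → replaces 10 → [1, 6, 8, 9]
7 → replaces 8 → [1, 6, 7, 9]
5 → replaces 6 → [1, 5, 7, 9]
3 → replaces 5 → [1, 3, 7, 9]
Four tails, so the longest strictly increasing subsequence has length 4 (e.g. 4, 6, 8, 10).

4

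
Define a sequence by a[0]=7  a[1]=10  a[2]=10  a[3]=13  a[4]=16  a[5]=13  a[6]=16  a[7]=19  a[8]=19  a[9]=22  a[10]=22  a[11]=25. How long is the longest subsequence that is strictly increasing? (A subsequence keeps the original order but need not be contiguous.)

7

Track the smallest tail for each achievable length (strict):
7 → extends → [7]
10 → extends → [7, 10]
10 → already a tail → [7, 10]
13 → extends → [7, 10, 13]
16 → extends → [7, 10, 13, 16]
13 → already a tail → [7, 10, 13, 16]
16 → already a tail → [7, 10, 13, 16]
19 → extends → [7, 10, 13, 16, 19]
19 → already a tail → [7, 10, 13, 16, 19]
22 → extends → [7, 10, 13, 16, 19, 22]
22 → already a tail → [7, 10, 13, 16, 19, 22]
25 → extends → [7, 10, 13, 16, 19, 22, 25]
Seven tails, so the longest strictly increasing subsequence has length 7 (e.g. 7, 10, 13, 16, 19, 22, 25).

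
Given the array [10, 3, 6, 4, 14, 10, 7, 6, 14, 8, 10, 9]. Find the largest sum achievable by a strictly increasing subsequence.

34

Let S[i] be the best sum of a strictly increasing subsequence ending at i:
i:      1  2  3  4  5  6  7  8  9 10 11 12
a[i]:  10  3  6  4 14 10  7  6 14  8 10  9
S:     10  3  9  7 24 19 16 13 33 24 34 33
Maximum is 34 (e.g. 3 + 6 + 7 + 8 + 10).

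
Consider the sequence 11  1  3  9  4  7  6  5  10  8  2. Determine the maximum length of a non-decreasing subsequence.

Let dp[i] be the length of the longest such subsequence ending at index i:
i:      1  2  3  4  5  6  7  8  9 10 11
a[i]:  11  1  3  9  4  7  6  5 10  8  2
dp:     1  1  2  3  3  4  4  4  5  5  2
Maximum dp value is 5.

5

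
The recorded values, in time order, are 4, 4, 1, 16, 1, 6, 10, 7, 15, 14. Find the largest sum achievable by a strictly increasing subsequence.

35

Let S[i] be the best sum of a strictly increasing subsequence ending at i:
i:      1  2  3  4  5  6  7  8  9 10
a[i]:   4  4  1 16  1  6 10  7 15 14
S:      4  4  1 20  1 10 20 17 35 34
Maximum is 35 (e.g. 4 + 6 + 10 + 15).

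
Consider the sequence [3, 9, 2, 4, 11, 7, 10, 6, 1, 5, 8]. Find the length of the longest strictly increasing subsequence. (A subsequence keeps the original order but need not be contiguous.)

4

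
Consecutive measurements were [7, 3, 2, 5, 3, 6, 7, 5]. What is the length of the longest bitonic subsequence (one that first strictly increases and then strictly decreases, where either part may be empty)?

5

inc[i] = longest strictly increasing subsequence ending at i; dec[i] = longest strictly decreasing subsequence starting at i:
i:     1 2 3 4 5 6 7 8
a[i]:  7 3 2 5 3 6 7 5
inc:   1 1 1 2 2 3 4 3
dec:   3 2 1 2 1 2 2 1
Best peak at i=7 (value 7): inc=4, dec=2, length 4+2−1 = 5.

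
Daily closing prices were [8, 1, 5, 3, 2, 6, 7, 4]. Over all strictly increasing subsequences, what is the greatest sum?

Let S[i] be the best sum of a strictly increasing subsequence ending at i:
i:      1  2  3  4  5  6  7  8
a[i]:   8  1  5  3  2  6  7  4
S:      8  1  6  4  3 12 19  8
Maximum is 19 (e.g. 1 + 5 + 6 + 7).

19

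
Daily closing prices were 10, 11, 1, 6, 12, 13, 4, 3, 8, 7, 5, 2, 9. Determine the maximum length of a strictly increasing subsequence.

Track the smallest tail for each achievable length (strict):
10 → extends → [10]
11 → extends → [10, 11]
1 → replaces 10 → [1, 11]
6 → replaces 11 → [1, 6]
12 → extends → [1, 6, 12]
13 → extends → [1, 6, 12, 13]
4 → replaces 6 → [1, 4, 12, 13]
3 → replaces 4 → [1, 3, 12, 13]
8 → replaces 12 → [1, 3, 8, 13]
7 → replaces 8 → [1, 3, 7, 13]
5 → replaces 7 → [1, 3, 5, 13]
2 → replaces 3 → [1, 2, 5, 13]
9 → replaces 13 → [1, 2, 5, 9]
Four tails, so the longest strictly increasing subsequence has length 4 (e.g. 10, 11, 12, 13).

4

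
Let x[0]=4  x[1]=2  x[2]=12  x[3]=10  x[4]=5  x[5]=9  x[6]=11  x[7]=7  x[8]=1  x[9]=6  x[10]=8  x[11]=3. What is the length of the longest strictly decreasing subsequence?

Negate each value so 'decreasing' becomes 'increasing', then run patience tails on the negated sequence:
-4 → extends → [-4]
-2 → extends → [-4, -2]
-12 → replaces -4 → [-12, -2]
-10 → replaces -2 → [-12, -10]
-5 → extends → [-12, -10, -5]
-9 → replaces -5 → [-12, -10, -9]
-11 → replaces -10 → [-12, -11, -9]
-7 → extends → [-12, -11, -9, -7]
-1 → extends → [-12, -11, -9, -7, -1]
-6 → replaces -1 → [-12, -11, -9, -7, -6]
-8 → replaces -7 → [-12, -11, -9, -8, -6]
-3 → extends → [-12, -11, -9, -8, -6, -3]
Six tails, so the longest strictly decreasing subsequence of the original has length 6.

6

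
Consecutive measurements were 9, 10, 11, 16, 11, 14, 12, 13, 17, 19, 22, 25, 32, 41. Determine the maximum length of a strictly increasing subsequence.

11

Track the smallest tail for each achievable length (strict):
9 → extends → [9]
10 → extends → [9, 10]
11 → extends → [9, 10, 11]
16 → extends → [9, 10, 11, 16]
11 → already a tail → [9, 10, 11, 16]
14 → replaces 16 → [9, 10, 11, 14]
12 → replaces 14 → [9, 10, 11, 12]
13 → extends → [9, 10, 11, 12, 13]
17 → extends → [9, 10, 11, 12, 13, 17]
19 → extends → [9, 10, 11, 12, 13, 17, 19]
22 → extends → [9, 10, 11, 12, 13, 17, 19, 22]
25 → extends → [9, 10, 11, 12, 13, 17, 19, 22, 25]
32 → extends → [9, 10, 11, 12, 13, 17, 19, 22, 25, 32]
41 → extends → [9, 10, 11, 12, 13, 17, 19, 22, 25, 32, 41]
Eleven tails, so the longest strictly increasing subsequence has length 11 (e.g. 9, 10, 11, 12, 13, 17, 19, 22, 25, 32, 41).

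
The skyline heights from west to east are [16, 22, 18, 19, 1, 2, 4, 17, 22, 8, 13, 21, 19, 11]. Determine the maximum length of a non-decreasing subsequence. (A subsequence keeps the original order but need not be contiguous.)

6

Track the smallest tail for each achievable length (allowing ties):
16 → extends → [16]
22 → extends → [16, 22]
18 → replaces 22 → [16, 18]
19 → extends → [16, 18, 19]
1 → replaces 16 → [1, 18, 19]
2 → replaces 18 → [1, 2, 19]
4 → replaces 19 → [1, 2, 4]
17 → extends → [1, 2, 4, 17]
22 → extends → [1, 2, 4, 17, 22]
8 → replaces 17 → [1, 2, 4, 8, 22]
13 → replaces 22 → [1, 2, 4, 8, 13]
21 → extends → [1, 2, 4, 8, 13, 21]
19 → replaces 21 → [1, 2, 4, 8, 13, 19]
11 → replaces 13 → [1, 2, 4, 8, 11, 19]
Six tails, so the longest non-decreasing subsequence has length 6 (e.g. 1, 2, 4, 8, 13, 21).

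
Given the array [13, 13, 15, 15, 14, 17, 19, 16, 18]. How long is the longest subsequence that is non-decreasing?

6

Track the smallest tail for each achievable length (allowing ties):
13 → extends → [13]
13 → extends → [13, 13]
15 → extends → [13, 13, 15]
15 → extends → [13, 13, 15, 15]
14 → replaces 15 → [13, 13, 14, 15]
17 → extends → [13, 13, 14, 15, 17]
19 → extends → [13, 13, 14, 15, 17, 19]
16 → replaces 17 → [13, 13, 14, 15, 16, 19]
18 → replaces 19 → [13, 13, 14, 15, 16, 18]
Six tails, so the longest non-decreasing subsequence has length 6 (e.g. 13, 13, 15, 15, 17, 19).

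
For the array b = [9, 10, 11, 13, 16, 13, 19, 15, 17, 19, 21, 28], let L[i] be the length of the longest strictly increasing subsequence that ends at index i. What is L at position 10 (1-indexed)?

7

dp[i] = 1 + max{dp[j] : j<i, b[j]<b[i]} (or 1 if no such j):
i:      1  2  3  4  5  6  7  8  9 10 11 12
b[i]:   9 10 11 13 16 13 19 15 17 19 21 28
dp:     1  2  3  4  5  4  6  5  6  7  8  9
At index 10 the value is 7.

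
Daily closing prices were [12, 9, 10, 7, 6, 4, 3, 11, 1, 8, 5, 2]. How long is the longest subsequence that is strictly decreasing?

Let dp[i] be the longest strictly decreasing subsequence ending at i:
i:      1  2  3  4  5  6  7  8  9 10 11 12
a[i]:  12  9 10  7  6  4  3 11  1  8  5  2
dp:     1  2  2  3  4  5  6  2  7  3  5  7
Maximum is 7.

7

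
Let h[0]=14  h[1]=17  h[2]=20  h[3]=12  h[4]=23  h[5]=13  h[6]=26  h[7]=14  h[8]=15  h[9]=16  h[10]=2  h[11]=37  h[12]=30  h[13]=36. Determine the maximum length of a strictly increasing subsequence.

7

Track the smallest tail for each achievable length (strict):
14 → extends → [14]
17 → extends → [14, 17]
20 → extends → [14, 17, 20]
12 → replaces 14 → [12, 17, 20]
23 → extends → [12, 17, 20, 23]
13 → replaces 17 → [12, 13, 20, 23]
26 → extends → [12, 13, 20, 23, 26]
14 → replaces 20 → [12, 13, 14, 23, 26]
15 → replaces 23 → [12, 13, 14, 15, 26]
16 → replaces 26 → [12, 13, 14, 15, 16]
2 → replaces 12 → [2, 13, 14, 15, 16]
37 → extends → [2, 13, 14, 15, 16, 37]
30 → replaces 37 → [2, 13, 14, 15, 16, 30]
36 → extends → [2, 13, 14, 15, 16, 30, 36]
Seven tails, so the longest strictly increasing subsequence has length 7 (e.g. 14, 17, 20, 23, 26, 30, 36).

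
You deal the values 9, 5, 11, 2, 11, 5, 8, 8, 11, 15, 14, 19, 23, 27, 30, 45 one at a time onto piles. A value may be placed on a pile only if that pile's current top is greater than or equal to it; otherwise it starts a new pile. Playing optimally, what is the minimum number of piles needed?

Place each on the leftmost legal pile:
9 → new pile 1 (tops now [9])
5 → pile 1 (tops now [5])
11 → new pile 2 (tops now [5, 11])
2 → pile 1 (tops now [2, 11])
11 → pile 2 (tops now [2, 11])
5 → pile 2 (tops now [2, 5])
8 → new pile 3 (tops now [2, 5, 8])
8 → pile 3 (tops now [2, 5, 8])
11 → new pile 4 (tops now [2, 5, 8, 11])
15 → new pile 5 (tops now [2, 5, 8, 11, 15])
14 → pile 5 (tops now [2, 5, 8, 11, 14])
19 → new pile 6 (tops now [2, 5, 8, 11, 14, 19])
23 → new pile 7 (tops now [2, 5, 8, 11, 14, 19, 23])
27 → new pile 8 (tops now [2, 5, 8, 11, 14, 19, 23, 27])
30 → new pile 9 (tops now [2, 5, 8, 11, 14, 19, 23, 27, 30])
45 → new pile 10 (tops now [2, 5, 8, 11, 14, 19, 23, 27, 30, 45])
Ten piles.

10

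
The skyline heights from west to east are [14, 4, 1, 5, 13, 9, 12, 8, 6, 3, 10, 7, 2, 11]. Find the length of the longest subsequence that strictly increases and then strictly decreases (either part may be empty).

inc[i] = longest strictly increasing subsequence ending at i; dec[i] = longest strictly decreasing subsequence starting at i:
i:      1  2  3  4  5  6  7  8  9 10 11 12 13 14
a[i]:  14  4  1  5 13  9 12  8  6  3 10  7  2 11
inc:    1  1  1  2  3  3  4  3  3  2  4  4  2  5
dec:    7  3  1  3  6  5  5  4  3  2  3  2  1  1
Best peak at i=5 (value 13): inc=3, dec=6, length 3+6−1 = 8.

8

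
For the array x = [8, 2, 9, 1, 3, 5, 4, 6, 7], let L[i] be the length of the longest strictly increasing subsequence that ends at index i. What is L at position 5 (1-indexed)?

dp[i] = 1 + max{dp[j] : j<i, x[j]<x[i]} (or 1 if no such j):
i:     1 2 3 4 5 6 7 8 9
x[i]:  8 2 9 1 3 5 4 6 7
dp:    1 1 2 1 2 3 3 4 5
At index 5 the value is 2.

2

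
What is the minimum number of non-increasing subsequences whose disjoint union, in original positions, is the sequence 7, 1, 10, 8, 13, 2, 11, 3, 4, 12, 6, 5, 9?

Place each on the leftmost legal pile:
7 → new pile 1 (tops now [7])
1 → pile 1 (tops now [1])
10 → new pile 2 (tops now [1, 10])
8 → pile 2 (tops now [1, 8])
13 → new pile 3 (tops now [1, 8, 13])
2 → pile 2 (tops now [1, 2, 13])
11 → pile 3 (tops now [1, 2, 11])
3 → pile 3 (tops now [1, 2, 3])
4 → new pile 4 (tops now [1, 2, 3, 4])
12 → new pile 5 (tops now [1, 2, 3, 4, 12])
6 → pile 5 (tops now [1, 2, 3, 4, 6])
5 → pile 5 (tops now [1, 2, 3, 4, 5])
9 → new pile 6 (tops now [1, 2, 3, 4, 5, 9])
Six piles.

6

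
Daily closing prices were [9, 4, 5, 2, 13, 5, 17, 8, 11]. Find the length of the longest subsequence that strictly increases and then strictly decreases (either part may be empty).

5

inc[i] = longest strictly increasing subsequence ending at i; dec[i] = longest strictly decreasing subsequence starting at i:
i:      1  2  3  4  5  6  7  8  9
a[i]:   9  4  5  2 13  5 17  8 11
inc:    1  1  2  1  3  2  4  3  4
dec:    3  2  2  1  2  1  2  1  1
Best peak at i=7 (value 17): inc=4, dec=2, length 4+2−1 = 5.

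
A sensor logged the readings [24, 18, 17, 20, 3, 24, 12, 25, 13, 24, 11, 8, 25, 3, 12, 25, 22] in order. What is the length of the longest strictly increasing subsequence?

5

Track the smallest tail for each achievable length (strict):
24 → extends → [24]
18 → replaces 24 → [18]
17 → replaces 18 → [17]
20 → extends → [17, 20]
3 → replaces 17 → [3, 20]
24 → extends → [3, 20, 24]
12 → replaces 20 → [3, 12, 24]
25 → extends → [3, 12, 24, 25]
13 → replaces 24 → [3, 12, 13, 25]
24 → replaces 25 → [3, 12, 13, 24]
11 → replaces 12 → [3, 11, 13, 24]
8 → replaces 11 → [3, 8, 13, 24]
25 → extends → [3, 8, 13, 24, 25]
3 → already a tail → [3, 8, 13, 24, 25]
12 → replaces 13 → [3, 8, 12, 24, 25]
25 → already a tail → [3, 8, 12, 24, 25]
22 → replaces 24 → [3, 8, 12, 22, 25]
Five tails, so the longest strictly increasing subsequence has length 5 (e.g. 3, 12, 13, 24, 25).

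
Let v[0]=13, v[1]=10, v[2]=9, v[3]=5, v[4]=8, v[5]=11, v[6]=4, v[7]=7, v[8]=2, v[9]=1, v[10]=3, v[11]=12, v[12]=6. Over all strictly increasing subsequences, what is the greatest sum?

36

Let S[i] be the best sum of a strictly increasing subsequence ending at i:
i:      0  1  2  3  4  5  6  7  8  9 10 11 12
v[i]:  13 10  9  5  8 11  4  7  2  1  3 12  6
S:     13 10  9  5 13 24  4 12  2  1  5 36 11
Maximum is 36 (e.g. 5 + 8 + 11 + 12).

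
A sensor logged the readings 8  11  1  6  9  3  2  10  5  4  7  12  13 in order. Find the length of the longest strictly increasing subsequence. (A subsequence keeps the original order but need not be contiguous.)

6

Let dp[i] be the length of the longest such subsequence ending at index i:
i:      1  2  3  4  5  6  7  8  9 10 11 12 13
a[i]:   8 11  1  6  9  3  2 10  5  4  7 12 13
dp:     1  2  1  2  3  2  2  4  3  3  4  5  6
Maximum dp value is 6.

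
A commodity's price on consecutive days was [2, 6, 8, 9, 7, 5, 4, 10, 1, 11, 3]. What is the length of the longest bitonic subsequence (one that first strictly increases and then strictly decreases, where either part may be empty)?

8

inc[i] = longest strictly increasing subsequence ending at i; dec[i] = longest strictly decreasing subsequence starting at i:
i:      1  2  3  4  5  6  7  8  9 10 11
a[i]:   2  6  8  9  7  5  4 10  1 11  3
inc:    1  2  3  4  3  2  2  5  1  6  2
dec:    2  4  5  5  4  3  2  2  1  2  1
Best peak at i=4 (value 9): inc=4, dec=5, length 4+5−1 = 8.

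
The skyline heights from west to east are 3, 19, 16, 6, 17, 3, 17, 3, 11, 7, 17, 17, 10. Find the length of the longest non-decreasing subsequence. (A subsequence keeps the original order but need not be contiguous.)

6

Let dp[i] be the length of the longest such subsequence ending at index i:
i:      1  2  3  4  5  6  7  8  9 10 11 12 13
a[i]:   3 19 16  6 17  3 17  3 11  7 17 17 10
dp:     1  2  2  2  3  2  4  3  4  4  5  6  5
Maximum dp value is 6.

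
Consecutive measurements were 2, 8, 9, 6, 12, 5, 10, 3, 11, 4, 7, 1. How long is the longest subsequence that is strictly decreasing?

Let dp[i] be the longest strictly decreasing subsequence ending at i:
i:      1  2  3  4  5  6  7  8  9 10 11 12
a[i]:   2  8  9  6 12  5 10  3 11  4  7  1
dp:     1  1  1  2  1  3  2  4  2  4  3  5
Maximum is 5.

5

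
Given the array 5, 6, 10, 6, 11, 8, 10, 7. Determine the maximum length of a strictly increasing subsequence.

4

Let dp[i] be the length of the longest such subsequence ending at index i:
i:      1  2  3  4  5  6  7  8
a[i]:   5  6 10  6 11  8 10  7
dp:     1  2  3  2  4  3  4  3
Maximum dp value is 4.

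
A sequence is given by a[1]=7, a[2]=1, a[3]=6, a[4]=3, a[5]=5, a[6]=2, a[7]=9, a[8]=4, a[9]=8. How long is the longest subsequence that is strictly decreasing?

Negate each value so 'decreasing' becomes 'increasing', then run patience tails on the negated sequence:
-7 → extends → [-7]
-1 → extends → [-7, -1]
-6 → replaces -1 → [-7, -6]
-3 → extends → [-7, -6, -3]
-5 → replaces -3 → [-7, -6, -5]
-2 → extends → [-7, -6, -5, -2]
-9 → replaces -7 → [-9, -6, -5, -2]
-4 → replaces -2 → [-9, -6, -5, -4]
-8 → replaces -6 → [-9, -8, -5, -4]
Four tails, so the longest strictly decreasing subsequence of the original has length 4.

4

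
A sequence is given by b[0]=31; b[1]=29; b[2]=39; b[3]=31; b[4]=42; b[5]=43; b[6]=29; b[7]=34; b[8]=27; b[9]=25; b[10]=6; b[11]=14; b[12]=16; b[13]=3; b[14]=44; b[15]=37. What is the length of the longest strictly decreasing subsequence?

7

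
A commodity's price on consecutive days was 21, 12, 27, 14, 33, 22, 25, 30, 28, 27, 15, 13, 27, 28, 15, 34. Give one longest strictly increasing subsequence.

Patience tails give the LIS length; then backtrack through the dp parents:
21 → extends → [21]
12 → replaces 21 → [12]
27 → extends → [12, 27]
14 → replaces 27 → [12, 14]
33 → extends → [12, 14, 33]
22 → replaces 33 → [12, 14, 22]
25 → extends → [12, 14, 22, 25]
30 → extends → [12, 14, 22, 25, 30]
28 → replaces 30 → [12, 14, 22, 25, 28]
27 → replaces 28 → [12, 14, 22, 25, 27]
15 → replaces 22 → [12, 14, 15, 25, 27]
13 → replaces 14 → [12, 13, 15, 25, 27]
27 → already a tail → [12, 13, 15, 25, 27]
28 → extends → [12, 13, 15, 25, 27, 28]
15 → already a tail → [12, 13, 15, 25, 27, 28]
34 → extends → [12, 13, 15, 25, 27, 28, 34]
Length 7; one witness is 12, 14, 22, 25, 27, 28, 34.

12, 14, 22, 25, 27, 28, 34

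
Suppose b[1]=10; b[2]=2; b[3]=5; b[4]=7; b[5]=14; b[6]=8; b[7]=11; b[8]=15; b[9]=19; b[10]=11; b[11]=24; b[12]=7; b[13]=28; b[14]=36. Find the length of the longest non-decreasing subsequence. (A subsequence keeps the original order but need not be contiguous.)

10

Track the smallest tail for each achievable length (allowing ties):
10 → extends → [10]
2 → replaces 10 → [2]
5 → extends → [2, 5]
7 → extends → [2, 5, 7]
14 → extends → [2, 5, 7, 14]
8 → replaces 14 → [2, 5, 7, 8]
11 → extends → [2, 5, 7, 8, 11]
15 → extends → [2, 5, 7, 8, 11, 15]
19 → extends → [2, 5, 7, 8, 11, 15, 19]
11 → replaces 15 → [2, 5, 7, 8, 11, 11, 19]
24 → extends → [2, 5, 7, 8, 11, 11, 19, 24]
7 → replaces 8 → [2, 5, 7, 7, 11, 11, 19, 24]
28 → extends → [2, 5, 7, 7, 11, 11, 19, 24, 28]
36 → extends → [2, 5, 7, 7, 11, 11, 19, 24, 28, 36]
Ten tails, so the longest non-decreasing subsequence has length 10 (e.g. 2, 5, 7, 8, 11, 15, 19, 24, 28, 36).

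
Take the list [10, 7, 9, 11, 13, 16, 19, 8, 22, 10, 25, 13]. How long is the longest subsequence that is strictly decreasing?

Let dp[i] be the longest strictly decreasing subsequence ending at i:
i:      1  2  3  4  5  6  7  8  9 10 11 12
a[i]:  10  7  9 11 13 16 19  8 22 10 25 13
dp:     1  2  2  1  1  1  1  3  1  2  1  2
Maximum is 3.

3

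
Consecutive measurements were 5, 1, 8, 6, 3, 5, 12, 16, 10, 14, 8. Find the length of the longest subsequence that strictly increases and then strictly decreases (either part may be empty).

7

inc[i] = longest strictly increasing subsequence ending at i; dec[i] = longest strictly decreasing subsequence starting at i:
i:      1  2  3  4  5  6  7  8  9 10 11
a[i]:   5  1  8  6  3  5 12 16 10 14  8
inc:    1  1  2  2  2  3  4  5  4  5  4
dec:    2  1  3  2  1  1  3  3  2  2  1
Best peak at i=8 (value 16): inc=5, dec=3, length 5+3−1 = 7.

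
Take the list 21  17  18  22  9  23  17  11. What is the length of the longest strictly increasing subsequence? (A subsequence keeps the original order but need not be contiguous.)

4

Track the smallest tail for each achievable length (strict):
21 → extends → [21]
17 → replaces 21 → [17]
18 → extends → [17, 18]
22 → extends → [17, 18, 22]
9 → replaces 17 → [9, 18, 22]
23 → extends → [9, 18, 22, 23]
17 → replaces 18 → [9, 17, 22, 23]
11 → replaces 17 → [9, 11, 22, 23]
Four tails, so the longest strictly increasing subsequence has length 4 (e.g. 17, 18, 22, 23).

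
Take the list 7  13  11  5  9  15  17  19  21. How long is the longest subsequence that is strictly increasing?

6

Track the smallest tail for each achievable length (strict):
7 → extends → [7]
13 → extends → [7, 13]
11 → replaces 13 → [7, 11]
5 → replaces 7 → [5, 11]
9 → replaces 11 → [5, 9]
15 → extends → [5, 9, 15]
17 → extends → [5, 9, 15, 17]
19 → extends → [5, 9, 15, 17, 19]
21 → extends → [5, 9, 15, 17, 19, 21]
Six tails, so the longest strictly increasing subsequence has length 6 (e.g. 7, 13, 15, 17, 19, 21).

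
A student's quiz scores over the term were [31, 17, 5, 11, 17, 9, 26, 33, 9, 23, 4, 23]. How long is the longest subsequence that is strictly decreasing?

Negate each value so 'decreasing' becomes 'increasing', then run patience tails on the negated sequence:
-31 → extends → [-31]
-17 → extends → [-31, -17]
-5 → extends → [-31, -17, -5]
-11 → replaces -5 → [-31, -17, -11]
-17 → already a tail → [-31, -17, -11]
-9 → extends → [-31, -17, -11, -9]
-26 → replaces -17 → [-31, -26, -11, -9]
-33 → replaces -31 → [-33, -26, -11, -9]
-9 → already a tail → [-33, -26, -11, -9]
-23 → replaces -11 → [-33, -26, -23, -9]
-4 → extends → [-33, -26, -23, -9, -4]
-23 → already a tail → [-33, -26, -23, -9, -4]
Five tails, so the longest strictly decreasing subsequence of the original has length 5.

5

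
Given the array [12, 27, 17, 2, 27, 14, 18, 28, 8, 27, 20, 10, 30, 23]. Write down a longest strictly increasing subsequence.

Patience tails give the LIS length; then backtrack through the dp parents:
12 → extends → [12]
27 → extends → [12, 27]
17 → replaces 27 → [12, 17]
2 → replaces 12 → [2, 17]
27 → extends → [2, 17, 27]
14 → replaces 17 → [2, 14, 27]
18 → replaces 27 → [2, 14, 18]
28 → extends → [2, 14, 18, 28]
8 → replaces 14 → [2, 8, 18, 28]
27 → replaces 28 → [2, 8, 18, 27]
20 → replaces 27 → [2, 8, 18, 20]
10 → replaces 18 → [2, 8, 10, 20]
30 → extends → [2, 8, 10, 20, 30]
23 → replaces 30 → [2, 8, 10, 20, 23]
Length 5; one witness is 12, 17, 27, 28, 30.

12, 17, 27, 28, 30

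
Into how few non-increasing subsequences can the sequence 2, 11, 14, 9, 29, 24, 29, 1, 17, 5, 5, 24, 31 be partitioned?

6

Place each on the leftmost legal pile:
2 → new pile 1 (tops now [2])
11 → new pile 2 (tops now [2, 11])
14 → new pile 3 (tops now [2, 11, 14])
9 → pile 2 (tops now [2, 9, 14])
29 → new pile 4 (tops now [2, 9, 14, 29])
24 → pile 4 (tops now [2, 9, 14, 24])
29 → new pile 5 (tops now [2, 9, 14, 24, 29])
1 → pile 1 (tops now [1, 9, 14, 24, 29])
17 → pile 4 (tops now [1, 9, 14, 17, 29])
5 → pile 2 (tops now [1, 5, 14, 17, 29])
5 → pile 2 (tops now [1, 5, 14, 17, 29])
24 → pile 5 (tops now [1, 5, 14, 17, 24])
31 → new pile 6 (tops now [1, 5, 14, 17, 24, 31])
Six piles.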